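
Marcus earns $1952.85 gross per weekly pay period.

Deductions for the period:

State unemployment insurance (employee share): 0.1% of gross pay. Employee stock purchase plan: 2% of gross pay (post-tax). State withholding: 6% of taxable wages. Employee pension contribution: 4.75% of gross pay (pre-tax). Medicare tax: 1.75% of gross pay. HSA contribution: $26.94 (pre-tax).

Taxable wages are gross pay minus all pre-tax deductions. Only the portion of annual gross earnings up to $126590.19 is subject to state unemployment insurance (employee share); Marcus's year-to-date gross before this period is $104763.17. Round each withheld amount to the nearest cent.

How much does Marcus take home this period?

$1647.98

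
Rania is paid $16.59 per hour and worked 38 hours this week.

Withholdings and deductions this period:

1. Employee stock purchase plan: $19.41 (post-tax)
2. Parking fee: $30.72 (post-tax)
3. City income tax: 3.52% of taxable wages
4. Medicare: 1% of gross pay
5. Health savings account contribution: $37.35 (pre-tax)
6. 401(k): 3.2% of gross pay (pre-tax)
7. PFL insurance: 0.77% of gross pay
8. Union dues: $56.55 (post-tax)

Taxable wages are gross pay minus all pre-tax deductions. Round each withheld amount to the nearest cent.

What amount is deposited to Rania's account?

$434.90

Gross pay: 38 × $16.59 = $630.42
Health savings account contribution: $37.35
401(k): $630.42 × 0.032 = $20.17
Pre-tax total = $37.35 + $20.17 = $57.52
Taxable wages = $630.42 − $57.52 = $572.90
City income tax: $572.90 × 0.0352 = $20.17
Medicare: $630.42 × 0.01 = $6.30
PFL insurance: $630.42 × 0.0077 = $4.85
Employee stock purchase plan: $19.41
Parking fee: $30.72
Union dues: $56.55
Total deductions = $37.35 + $20.17 + $20.17 + $6.30 + $4.85 + $19.41 + $30.72 + $56.55 = $195.52
Net pay = $630.42 − $195.52 = $434.90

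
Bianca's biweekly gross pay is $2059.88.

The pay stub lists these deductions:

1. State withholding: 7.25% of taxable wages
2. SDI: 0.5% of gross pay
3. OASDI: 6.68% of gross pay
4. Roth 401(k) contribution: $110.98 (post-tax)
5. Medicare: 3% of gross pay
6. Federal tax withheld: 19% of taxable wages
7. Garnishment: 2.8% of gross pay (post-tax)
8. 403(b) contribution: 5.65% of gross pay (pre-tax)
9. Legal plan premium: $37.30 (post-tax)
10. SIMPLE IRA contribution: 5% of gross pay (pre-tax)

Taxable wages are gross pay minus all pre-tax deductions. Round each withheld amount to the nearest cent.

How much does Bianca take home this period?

$941.71

403(b) contribution: $2059.88 × 0.0565 = $116.38
SIMPLE IRA contribution: $2059.88 × 0.05 = $102.99
Pre-tax total = $116.38 + $102.99 = $219.37
Taxable wages = $2059.88 − $219.37 = $1840.51
State withholding: $1840.51 × 0.0725 = $133.44
Federal tax withheld: $1840.51 × 0.19 = $349.70
Medicare: $2059.88 × 0.03 = $61.80
SDI: $2059.88 × 0.005 = $10.30
OASDI: $2059.88 × 0.0668 = $137.60
Legal plan premium: $37.30
Roth 401(k) contribution: $110.98
Garnishment: $2059.88 × 0.028 = $57.68
Total deductions = $116.38 + $102.99 + $133.44 + $349.70 + $61.80 + $10.30 + $137.60 + $37.30 + $110.98 + $57.68 = $1118.17
Net pay = $2059.88 − $1118.17 = $941.71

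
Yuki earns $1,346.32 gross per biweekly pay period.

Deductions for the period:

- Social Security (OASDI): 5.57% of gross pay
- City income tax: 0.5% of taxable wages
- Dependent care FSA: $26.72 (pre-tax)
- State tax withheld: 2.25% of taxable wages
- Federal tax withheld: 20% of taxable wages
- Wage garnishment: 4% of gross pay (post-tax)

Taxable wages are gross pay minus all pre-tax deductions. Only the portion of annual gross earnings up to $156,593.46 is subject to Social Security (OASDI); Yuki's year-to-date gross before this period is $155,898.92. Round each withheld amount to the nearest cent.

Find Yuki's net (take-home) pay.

Dependent care FSA: $26.72
Taxable wages = $1,346.32 − $26.72 = $1,319.60
Federal tax withheld: $1,319.60 × 0.2 = $263.92
City income tax: $1,319.60 × 0.005 = $6.60
State tax withheld: $1,319.60 × 0.0225 = $29.69
Social Security (OASDI): only $156,593.46 − $155,898.92 = $694.54 of this check is subject → $694.54 × 0.0557 = $38.69
Wage garnishment: $1,346.32 × 0.04 = $53.85
Total deductions = $26.72 + $263.92 + $6.60 + $29.69 + $38.69 + $53.85 = $419.47
Net pay = $1,346.32 − $419.47 = $926.85

$926.85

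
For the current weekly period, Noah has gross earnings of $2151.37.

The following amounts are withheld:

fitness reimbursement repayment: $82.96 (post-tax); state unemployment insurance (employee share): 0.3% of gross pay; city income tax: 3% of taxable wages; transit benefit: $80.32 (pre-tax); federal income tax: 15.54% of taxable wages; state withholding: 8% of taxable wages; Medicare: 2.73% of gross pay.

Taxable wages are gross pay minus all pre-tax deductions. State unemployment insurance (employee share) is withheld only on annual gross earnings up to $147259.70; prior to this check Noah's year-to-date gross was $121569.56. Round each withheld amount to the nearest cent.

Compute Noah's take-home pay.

$1373.26

Transit benefit: $80.32
Taxable wages = $2151.37 − $80.32 = $2071.05
City income tax: $2071.05 × 0.03 = $62.13
State withholding: $2071.05 × 0.08 = $165.68
Federal income tax: $2071.05 × 0.1554 = $321.84
State unemployment insurance (employee share): cap not yet reached, full $2151.37 is subject → $2151.37 × 0.003 = $6.45
Medicare: $2151.37 × 0.0273 = $58.73
Fitness reimbursement repayment: $82.96
Total deductions = $80.32 + $62.13 + $165.68 + $321.84 + $6.45 + $58.73 + $82.96 = $778.11
Net pay = $2151.37 − $778.11 = $1373.26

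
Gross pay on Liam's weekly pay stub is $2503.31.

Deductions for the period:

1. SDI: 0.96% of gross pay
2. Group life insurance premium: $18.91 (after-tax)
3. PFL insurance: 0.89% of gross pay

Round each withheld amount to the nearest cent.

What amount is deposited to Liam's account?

$2438.09

SDI: $2503.31 × 0.0096 = $24.03
PFL insurance: $2503.31 × 0.0089 = $22.28
Group life insurance premium: $18.91
Total deductions = $24.03 + $22.28 + $18.91 = $65.22
Net pay = $2503.31 − $65.22 = $2438.09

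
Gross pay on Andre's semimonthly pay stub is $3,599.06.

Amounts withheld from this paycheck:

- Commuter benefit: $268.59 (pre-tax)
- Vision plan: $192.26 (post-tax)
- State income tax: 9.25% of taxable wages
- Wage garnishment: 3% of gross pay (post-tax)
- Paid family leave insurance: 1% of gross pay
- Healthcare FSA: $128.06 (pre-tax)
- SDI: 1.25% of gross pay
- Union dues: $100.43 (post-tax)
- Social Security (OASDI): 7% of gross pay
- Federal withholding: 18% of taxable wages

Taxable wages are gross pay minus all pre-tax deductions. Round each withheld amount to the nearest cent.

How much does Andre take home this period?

Healthcare FSA: $128.06
Commuter benefit: $268.59
Pre-tax total = $128.06 + $268.59 = $396.65
Taxable wages = $3,599.06 − $396.65 = $3,202.41
Federal withholding: $3,202.41 × 0.18 = $576.43
State income tax: $3,202.41 × 0.0925 = $296.22
Paid family leave insurance: $3,599.06 × 0.01 = $35.99
SDI: $3,599.06 × 0.0125 = $44.99
Social Security (OASDI): $3,599.06 × 0.07 = $251.93
Wage garnishment: $3,599.06 × 0.03 = $107.97
Vision plan: $192.26
Union dues: $100.43
Total deductions = $128.06 + $268.59 + $576.43 + $296.22 + $35.99 + $44.99 + $251.93 + $107.97 + $192.26 + $100.43 = $2,002.87
Net pay = $3,599.06 − $2,002.87 = $1,596.19

$1,596.19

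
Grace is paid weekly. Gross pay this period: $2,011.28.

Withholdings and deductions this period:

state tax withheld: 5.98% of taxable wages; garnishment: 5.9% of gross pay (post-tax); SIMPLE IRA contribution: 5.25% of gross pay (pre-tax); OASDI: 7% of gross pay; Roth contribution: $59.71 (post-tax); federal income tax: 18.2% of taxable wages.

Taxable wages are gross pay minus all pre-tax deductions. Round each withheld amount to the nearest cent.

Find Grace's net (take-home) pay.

SIMPLE IRA contribution: $2,011.28 × 0.0525 = $105.59
Taxable wages = $2,011.28 − $105.59 = $1,905.69
State tax withheld: $1,905.69 × 0.0598 = $113.96
Federal income tax: $1,905.69 × 0.182 = $346.84
OASDI: $2,011.28 × 0.07 = $140.79
Roth contribution: $59.71
Garnishment: $2,011.28 × 0.059 = $118.67
Total deductions = $105.59 + $113.96 + $346.84 + $140.79 + $59.71 + $118.67 = $885.56
Net pay = $2,011.28 − $885.56 = $1,125.72

$1,125.72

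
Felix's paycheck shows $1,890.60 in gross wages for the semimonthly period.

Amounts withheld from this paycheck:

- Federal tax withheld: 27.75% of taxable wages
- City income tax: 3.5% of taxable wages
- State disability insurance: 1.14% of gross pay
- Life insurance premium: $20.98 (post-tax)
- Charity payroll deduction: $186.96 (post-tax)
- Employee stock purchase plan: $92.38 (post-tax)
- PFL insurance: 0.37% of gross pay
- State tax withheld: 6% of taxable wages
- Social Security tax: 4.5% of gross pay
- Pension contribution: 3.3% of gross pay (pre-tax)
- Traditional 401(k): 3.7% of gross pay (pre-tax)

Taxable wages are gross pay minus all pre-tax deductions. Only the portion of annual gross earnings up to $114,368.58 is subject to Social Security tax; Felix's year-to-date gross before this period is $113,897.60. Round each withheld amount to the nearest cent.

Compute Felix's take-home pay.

$753.24

Pension contribution: $1,890.60 × 0.033 = $62.39
Traditional 401(k): $1,890.60 × 0.037 = $69.95
Pre-tax total = $62.39 + $69.95 = $132.34
Taxable wages = $1,890.60 − $132.34 = $1,758.26
City income tax: $1,758.26 × 0.035 = $61.54
Federal tax withheld: $1,758.26 × 0.2775 = $487.92
State tax withheld: $1,758.26 × 0.06 = $105.50
Social Security tax: only $114,368.58 − $113,897.60 = $470.98 of this check is subject → $470.98 × 0.045 = $21.19
State disability insurance: $1,890.60 × 0.0114 = $21.55
PFL insurance: $1,890.60 × 0.0037 = $7.00
Life insurance premium: $20.98
Employee stock purchase plan: $92.38
Charity payroll deduction: $186.96
Total deductions = $62.39 + $69.95 + $61.54 + $487.92 + $105.50 + $21.19 + $21.55 + $7.00 + $20.98 + $92.38 + $186.96 = $1,137.36
Net pay = $1,890.60 − $1,137.36 = $753.24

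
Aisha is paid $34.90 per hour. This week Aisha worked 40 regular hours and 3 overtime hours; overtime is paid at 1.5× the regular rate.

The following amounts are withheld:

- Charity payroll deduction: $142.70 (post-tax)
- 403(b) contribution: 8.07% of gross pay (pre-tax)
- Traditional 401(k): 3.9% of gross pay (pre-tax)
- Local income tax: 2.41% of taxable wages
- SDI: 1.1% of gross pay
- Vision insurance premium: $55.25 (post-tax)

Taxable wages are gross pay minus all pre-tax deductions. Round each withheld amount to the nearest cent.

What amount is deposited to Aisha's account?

Regular pay: 40 × $34.90 = $1,396.00
Overtime pay: 3 × $34.90 × 1.5 = $157.05
Gross pay = $1,396.00 + $157.05 = $1,553.05
403(b) contribution: $1,553.05 × 0.0807 = $125.33
Traditional 401(k): $1,553.05 × 0.039 = $60.57
Pre-tax total = $125.33 + $60.57 = $185.90
Taxable wages = $1,553.05 − $185.90 = $1,367.15
Local income tax: $1,367.15 × 0.0241 = $32.95
SDI: $1,553.05 × 0.011 = $17.08
Vision insurance premium: $55.25
Charity payroll deduction: $142.70
Total deductions = $125.33 + $60.57 + $32.95 + $17.08 + $55.25 + $142.70 = $433.88
Net pay = $1,553.05 − $433.88 = $1,119.17

$1,119.17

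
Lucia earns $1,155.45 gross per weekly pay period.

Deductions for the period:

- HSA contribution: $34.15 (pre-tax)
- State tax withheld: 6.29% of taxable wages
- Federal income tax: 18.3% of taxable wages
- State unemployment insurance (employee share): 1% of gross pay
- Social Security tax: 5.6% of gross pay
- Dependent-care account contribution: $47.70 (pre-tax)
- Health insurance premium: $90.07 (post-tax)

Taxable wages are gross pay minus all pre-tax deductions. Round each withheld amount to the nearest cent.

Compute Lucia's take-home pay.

$643.27

Dependent-care account contribution: $47.70
HSA contribution: $34.15
Pre-tax total = $47.70 + $34.15 = $81.85
Taxable wages = $1,155.45 − $81.85 = $1,073.60
State tax withheld: $1,073.60 × 0.0629 = $67.53
Federal income tax: $1,073.60 × 0.183 = $196.47
Social Security tax: $1,155.45 × 0.056 = $64.71
State unemployment insurance (employee share): $1,155.45 × 0.01 = $11.55
Health insurance premium: $90.07
Total deductions = $47.70 + $34.15 + $67.53 + $196.47 + $64.71 + $11.55 + $90.07 = $512.18
Net pay = $1,155.45 − $512.18 = $643.27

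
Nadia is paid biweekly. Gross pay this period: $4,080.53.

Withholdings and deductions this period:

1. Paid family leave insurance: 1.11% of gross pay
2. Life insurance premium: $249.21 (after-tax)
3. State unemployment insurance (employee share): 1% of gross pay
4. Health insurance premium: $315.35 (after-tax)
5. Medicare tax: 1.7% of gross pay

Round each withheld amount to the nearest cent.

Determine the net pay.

State unemployment insurance (employee share): $4,080.53 × 0.01 = $40.81
Paid family leave insurance: $4,080.53 × 0.0111 = $45.29
Medicare tax: $4,080.53 × 0.017 = $69.37
Health insurance premium: $315.35
Life insurance premium: $249.21
Total deductions = $40.81 + $45.29 + $69.37 + $315.35 + $249.21 = $720.03
Net pay = $4,080.53 − $720.03 = $3,360.50

$3,360.50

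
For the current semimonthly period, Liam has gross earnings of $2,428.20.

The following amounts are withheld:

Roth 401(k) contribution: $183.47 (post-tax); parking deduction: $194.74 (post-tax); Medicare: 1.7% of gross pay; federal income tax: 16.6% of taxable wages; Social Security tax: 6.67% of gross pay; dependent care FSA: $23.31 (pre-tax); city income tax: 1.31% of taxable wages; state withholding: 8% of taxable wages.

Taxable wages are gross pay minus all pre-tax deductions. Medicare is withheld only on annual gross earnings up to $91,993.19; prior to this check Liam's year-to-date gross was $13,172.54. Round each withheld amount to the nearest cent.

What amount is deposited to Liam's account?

$1,200.34

Dependent care FSA: $23.31
Taxable wages = $2,428.20 − $23.31 = $2,404.89
State withholding: $2,404.89 × 0.08 = $192.39
Federal income tax: $2,404.89 × 0.166 = $399.21
City income tax: $2,404.89 × 0.0131 = $31.50
Medicare: cap not yet reached, full $2,428.20 is subject → $2,428.20 × 0.017 = $41.28
Social Security tax: $2,428.20 × 0.0667 = $161.96
Roth 401(k) contribution: $183.47
Parking deduction: $194.74
Total deductions = $23.31 + $192.39 + $399.21 + $31.50 + $41.28 + $161.96 + $183.47 + $194.74 = $1,227.86
Net pay = $2,428.20 − $1,227.86 = $1,200.34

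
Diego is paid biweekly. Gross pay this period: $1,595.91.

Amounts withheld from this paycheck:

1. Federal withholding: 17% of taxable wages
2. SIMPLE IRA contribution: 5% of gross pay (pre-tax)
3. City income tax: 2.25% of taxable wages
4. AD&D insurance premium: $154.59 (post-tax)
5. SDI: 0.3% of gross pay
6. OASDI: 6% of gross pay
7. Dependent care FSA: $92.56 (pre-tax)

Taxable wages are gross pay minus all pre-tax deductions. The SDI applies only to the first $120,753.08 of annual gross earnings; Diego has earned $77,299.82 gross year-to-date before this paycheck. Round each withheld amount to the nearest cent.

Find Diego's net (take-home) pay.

Dependent care FSA: $92.56
SIMPLE IRA contribution: $1,595.91 × 0.05 = $79.80
Pre-tax total = $92.56 + $79.80 = $172.36
Taxable wages = $1,595.91 − $172.36 = $1,423.55
City income tax: $1,423.55 × 0.0225 = $32.03
Federal withholding: $1,423.55 × 0.17 = $242.00
SDI: cap not yet reached, full $1,595.91 is subject → $1,595.91 × 0.003 = $4.79
OASDI: $1,595.91 × 0.06 = $95.75
AD&D insurance premium: $154.59
Total deductions = $92.56 + $79.80 + $32.03 + $242.00 + $4.79 + $95.75 + $154.59 = $701.52
Net pay = $1,595.91 − $701.52 = $894.39

$894.39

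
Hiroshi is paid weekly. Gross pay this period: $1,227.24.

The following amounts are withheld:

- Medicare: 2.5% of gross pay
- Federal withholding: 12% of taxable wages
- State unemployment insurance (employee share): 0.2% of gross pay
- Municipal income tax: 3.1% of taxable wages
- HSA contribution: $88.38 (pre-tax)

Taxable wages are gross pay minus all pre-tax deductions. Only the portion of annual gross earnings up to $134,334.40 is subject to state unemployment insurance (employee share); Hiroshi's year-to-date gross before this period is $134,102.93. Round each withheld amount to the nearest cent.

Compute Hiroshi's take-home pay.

$935.76

HSA contribution: $88.38
Taxable wages = $1,227.24 − $88.38 = $1,138.86
Municipal income tax: $1,138.86 × 0.031 = $35.30
Federal withholding: $1,138.86 × 0.12 = $136.66
Medicare: $1,227.24 × 0.025 = $30.68
State unemployment insurance (employee share): only $134,334.40 − $134,102.93 = $231.47 of this check is subject → $231.47 × 0.002 = $0.46
Total deductions = $88.38 + $35.30 + $136.66 + $30.68 + $0.46 = $291.48
Net pay = $1,227.24 − $291.48 = $935.76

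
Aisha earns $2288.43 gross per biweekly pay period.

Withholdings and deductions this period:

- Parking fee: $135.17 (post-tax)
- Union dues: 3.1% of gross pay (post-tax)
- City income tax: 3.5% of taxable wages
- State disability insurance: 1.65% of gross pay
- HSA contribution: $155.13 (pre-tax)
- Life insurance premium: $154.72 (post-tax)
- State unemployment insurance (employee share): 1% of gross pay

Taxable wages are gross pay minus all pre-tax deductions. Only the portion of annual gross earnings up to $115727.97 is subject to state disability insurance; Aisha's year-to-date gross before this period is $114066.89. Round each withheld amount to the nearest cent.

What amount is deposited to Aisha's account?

HSA contribution: $155.13
Taxable wages = $2288.43 − $155.13 = $2133.30
City income tax: $2133.30 × 0.035 = $74.67
State disability insurance: only $115727.97 − $114066.89 = $1661.08 of this check is subject → $1661.08 × 0.0165 = $27.41
State unemployment insurance (employee share): $2288.43 × 0.01 = $22.88
Union dues: $2288.43 × 0.031 = $70.94
Parking fee: $135.17
Life insurance premium: $154.72
Total deductions = $155.13 + $74.67 + $27.41 + $22.88 + $70.94 + $135.17 + $154.72 = $640.92
Net pay = $2288.43 − $640.92 = $1647.51

$1647.51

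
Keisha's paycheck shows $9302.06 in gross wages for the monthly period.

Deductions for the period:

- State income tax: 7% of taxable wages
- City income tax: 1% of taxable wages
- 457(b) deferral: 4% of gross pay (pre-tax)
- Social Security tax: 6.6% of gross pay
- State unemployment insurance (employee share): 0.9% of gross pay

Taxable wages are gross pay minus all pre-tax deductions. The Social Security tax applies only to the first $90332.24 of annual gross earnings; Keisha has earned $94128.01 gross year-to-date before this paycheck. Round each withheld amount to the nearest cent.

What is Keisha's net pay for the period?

457(b) deferral: $9302.06 × 0.04 = $372.08
Taxable wages = $9302.06 − $372.08 = $8929.98
City income tax: $8929.98 × 0.01 = $89.30
State income tax: $8929.98 × 0.07 = $625.10
State unemployment insurance (employee share): $9302.06 × 0.009 = $83.72
Social Security tax: annual cap $90332.24 already reached (YTD $94128.01), so $0.00
Total deductions = $372.08 + $89.30 + $625.10 + $83.72 + $0.00 = $1170.20
Net pay = $9302.06 − $1170.20 = $8131.86

$8131.86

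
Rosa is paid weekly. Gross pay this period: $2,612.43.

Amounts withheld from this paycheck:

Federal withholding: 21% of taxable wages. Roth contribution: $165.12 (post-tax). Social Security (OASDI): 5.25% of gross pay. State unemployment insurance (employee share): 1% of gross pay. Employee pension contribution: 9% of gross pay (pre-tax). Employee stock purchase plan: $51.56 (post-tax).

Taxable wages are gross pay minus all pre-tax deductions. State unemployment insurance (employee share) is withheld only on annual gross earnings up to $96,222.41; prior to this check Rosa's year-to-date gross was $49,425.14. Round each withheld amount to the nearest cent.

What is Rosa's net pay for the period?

$1,498.12

Employee pension contribution: $2,612.43 × 0.09 = $235.12
Taxable wages = $2,612.43 − $235.12 = $2,377.31
Federal withholding: $2,377.31 × 0.21 = $499.24
State unemployment insurance (employee share): cap not yet reached, full $2,612.43 is subject → $2,612.43 × 0.01 = $26.12
Social Security (OASDI): $2,612.43 × 0.0525 = $137.15
Roth contribution: $165.12
Employee stock purchase plan: $51.56
Total deductions = $235.12 + $499.24 + $26.12 + $137.15 + $165.12 + $51.56 = $1,114.31
Net pay = $2,612.43 − $1,114.31 = $1,498.12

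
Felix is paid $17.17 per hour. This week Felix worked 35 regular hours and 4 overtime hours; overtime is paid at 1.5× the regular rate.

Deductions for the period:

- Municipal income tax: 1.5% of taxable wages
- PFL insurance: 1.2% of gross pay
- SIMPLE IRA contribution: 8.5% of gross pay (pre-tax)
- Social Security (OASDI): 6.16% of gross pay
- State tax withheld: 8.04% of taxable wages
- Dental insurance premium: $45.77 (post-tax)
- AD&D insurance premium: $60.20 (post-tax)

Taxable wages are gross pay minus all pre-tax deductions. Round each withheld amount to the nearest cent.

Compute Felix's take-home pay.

$424.90

Regular pay: 35 × $17.17 = $600.95
Overtime pay: 4 × $17.17 × 1.5 = $103.02
Gross pay = $600.95 + $103.02 = $703.97
SIMPLE IRA contribution: $703.97 × 0.085 = $59.84
Taxable wages = $703.97 − $59.84 = $644.13
Municipal income tax: $644.13 × 0.015 = $9.66
State tax withheld: $644.13 × 0.0804 = $51.79
Social Security (OASDI): $703.97 × 0.0616 = $43.36
PFL insurance: $703.97 × 0.012 = $8.45
Dental insurance premium: $45.77
AD&D insurance premium: $60.20
Total deductions = $59.84 + $9.66 + $51.79 + $43.36 + $8.45 + $45.77 + $60.20 = $279.07
Net pay = $703.97 − $279.07 = $424.90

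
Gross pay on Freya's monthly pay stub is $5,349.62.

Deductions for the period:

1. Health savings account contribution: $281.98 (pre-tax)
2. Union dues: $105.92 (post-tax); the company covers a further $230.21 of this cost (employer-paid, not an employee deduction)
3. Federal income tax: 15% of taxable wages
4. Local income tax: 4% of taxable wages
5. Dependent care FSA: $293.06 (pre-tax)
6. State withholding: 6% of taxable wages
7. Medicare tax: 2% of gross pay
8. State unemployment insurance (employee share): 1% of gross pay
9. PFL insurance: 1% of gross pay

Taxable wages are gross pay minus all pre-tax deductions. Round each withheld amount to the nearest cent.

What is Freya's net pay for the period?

Dependent care FSA: $293.06
Health savings account contribution: $281.98
Pre-tax total = $293.06 + $281.98 = $575.04
Taxable wages = $5,349.62 − $575.04 = $4,774.58
State withholding: $4,774.58 × 0.06 = $286.47
Local income tax: $4,774.58 × 0.04 = $190.98
Federal income tax: $4,774.58 × 0.15 = $716.19
Medicare tax: $5,349.62 × 0.02 = $106.99
PFL insurance: $5,349.62 × 0.01 = $53.50
State unemployment insurance (employee share): $5,349.62 × 0.01 = $53.50
Union dues: $105.92
(Employer's $230.21 toward union dues is not withheld from the employee.)
Total deductions = $293.06 + $281.98 + $286.47 + $190.98 + $716.19 + $106.99 + $53.50 + $53.50 + $105.92 = $2,088.59
Net pay = $5,349.62 − $2,088.59 = $3,261.03

$3,261.03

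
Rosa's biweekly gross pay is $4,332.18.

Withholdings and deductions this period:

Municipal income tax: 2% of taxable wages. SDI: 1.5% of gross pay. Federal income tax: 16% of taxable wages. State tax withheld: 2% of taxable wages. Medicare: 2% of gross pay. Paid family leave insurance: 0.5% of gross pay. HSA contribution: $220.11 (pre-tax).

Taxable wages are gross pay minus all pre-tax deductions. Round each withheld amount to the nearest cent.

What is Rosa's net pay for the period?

$3,116.38

HSA contribution: $220.11
Taxable wages = $4,332.18 − $220.11 = $4,112.07
Municipal income tax: $4,112.07 × 0.02 = $82.24
State tax withheld: $4,112.07 × 0.02 = $82.24
Federal income tax: $4,112.07 × 0.16 = $657.93
SDI: $4,332.18 × 0.015 = $64.98
Medicare: $4,332.18 × 0.02 = $86.64
Paid family leave insurance: $4,332.18 × 0.005 = $21.66
Total deductions = $220.11 + $82.24 + $82.24 + $657.93 + $64.98 + $86.64 + $21.66 = $1,215.80
Net pay = $4,332.18 − $1,215.80 = $3,116.38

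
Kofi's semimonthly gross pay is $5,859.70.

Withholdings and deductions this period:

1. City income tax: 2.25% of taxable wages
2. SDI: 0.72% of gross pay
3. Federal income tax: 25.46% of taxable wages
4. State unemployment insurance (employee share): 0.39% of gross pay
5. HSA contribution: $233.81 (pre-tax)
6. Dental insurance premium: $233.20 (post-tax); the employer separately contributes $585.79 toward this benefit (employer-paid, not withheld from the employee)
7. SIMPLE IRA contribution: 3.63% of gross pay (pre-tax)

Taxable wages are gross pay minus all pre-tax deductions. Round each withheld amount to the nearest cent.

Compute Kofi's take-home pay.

SIMPLE IRA contribution: $5,859.70 × 0.0363 = $212.71
HSA contribution: $233.81
Pre-tax total = $212.71 + $233.81 = $446.52
Taxable wages = $5,859.70 − $446.52 = $5,413.18
City income tax: $5,413.18 × 0.0225 = $121.80
Federal income tax: $5,413.18 × 0.2546 = $1,378.20
SDI: $5,859.70 × 0.0072 = $42.19
State unemployment insurance (employee share): $5,859.70 × 0.0039 = $22.85
Dental insurance premium: $233.20
(Employer's $585.79 toward dental insurance premium is not withheld from the employee.)
Total deductions = $212.71 + $233.81 + $121.80 + $1,378.20 + $42.19 + $22.85 + $233.20 = $2,244.76
Net pay = $5,859.70 − $2,244.76 = $3,614.94

$3,614.94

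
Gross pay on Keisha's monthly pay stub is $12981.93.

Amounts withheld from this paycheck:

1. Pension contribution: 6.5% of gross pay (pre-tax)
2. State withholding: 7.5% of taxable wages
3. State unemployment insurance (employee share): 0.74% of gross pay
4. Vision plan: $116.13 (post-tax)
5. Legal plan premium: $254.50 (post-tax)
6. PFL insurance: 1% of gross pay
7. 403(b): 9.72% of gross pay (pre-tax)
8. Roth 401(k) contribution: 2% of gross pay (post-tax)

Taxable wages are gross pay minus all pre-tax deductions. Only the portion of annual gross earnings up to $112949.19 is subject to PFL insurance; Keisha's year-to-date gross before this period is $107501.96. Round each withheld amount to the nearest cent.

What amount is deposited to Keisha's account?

$9279.73

403(b): $12981.93 × 0.0972 = $1261.84
Pension contribution: $12981.93 × 0.065 = $843.83
Pre-tax total = $1261.84 + $843.83 = $2105.67
Taxable wages = $12981.93 − $2105.67 = $10876.26
State withholding: $10876.26 × 0.075 = $815.72
State unemployment insurance (employee share): $12981.93 × 0.0074 = $96.07
PFL insurance: only $112949.19 − $107501.96 = $5447.23 of this check is subject → $5447.23 × 0.01 = $54.47
Legal plan premium: $254.50
Roth 401(k) contribution: $12981.93 × 0.02 = $259.64
Vision plan: $116.13
Total deductions = $1261.84 + $843.83 + $815.72 + $96.07 + $54.47 + $254.50 + $259.64 + $116.13 = $3702.20
Net pay = $12981.93 − $3702.20 = $9279.73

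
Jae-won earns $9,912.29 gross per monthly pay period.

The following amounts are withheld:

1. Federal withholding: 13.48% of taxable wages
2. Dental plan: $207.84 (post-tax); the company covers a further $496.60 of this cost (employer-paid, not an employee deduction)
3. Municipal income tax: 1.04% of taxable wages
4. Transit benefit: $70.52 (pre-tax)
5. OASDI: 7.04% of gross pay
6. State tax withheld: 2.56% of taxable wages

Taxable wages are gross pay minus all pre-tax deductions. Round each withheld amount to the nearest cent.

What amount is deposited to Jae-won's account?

Transit benefit: $70.52
Taxable wages = $9,912.29 − $70.52 = $9,841.77
Federal withholding: $9,841.77 × 0.1348 = $1,326.67
Municipal income tax: $9,841.77 × 0.0104 = $102.35
State tax withheld: $9,841.77 × 0.0256 = $251.95
OASDI: $9,912.29 × 0.0704 = $697.83
Dental plan: $207.84
(Employer's $496.60 toward dental plan is not withheld from the employee.)
Total deductions = $70.52 + $1,326.67 + $102.35 + $251.95 + $697.83 + $207.84 = $2,657.16
Net pay = $9,912.29 − $2,657.16 = $7,255.13

$7,255.13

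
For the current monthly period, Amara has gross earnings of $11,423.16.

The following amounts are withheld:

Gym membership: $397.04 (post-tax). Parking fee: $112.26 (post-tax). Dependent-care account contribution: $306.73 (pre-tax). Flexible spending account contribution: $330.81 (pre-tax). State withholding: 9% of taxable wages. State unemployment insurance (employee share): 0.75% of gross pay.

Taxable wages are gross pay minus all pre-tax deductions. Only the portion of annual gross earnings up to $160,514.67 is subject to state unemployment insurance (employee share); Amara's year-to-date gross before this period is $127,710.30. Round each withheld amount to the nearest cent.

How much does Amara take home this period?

$9,219.94

Flexible spending account contribution: $330.81
Dependent-care account contribution: $306.73
Pre-tax total = $330.81 + $306.73 = $637.54
Taxable wages = $11,423.16 − $637.54 = $10,785.62
State withholding: $10,785.62 × 0.09 = $970.71
State unemployment insurance (employee share): cap not yet reached, full $11,423.16 is subject → $11,423.16 × 0.0075 = $85.67
Parking fee: $112.26
Gym membership: $397.04
Total deductions = $330.81 + $306.73 + $970.71 + $85.67 + $112.26 + $397.04 = $2,203.22
Net pay = $11,423.16 − $2,203.22 = $9,219.94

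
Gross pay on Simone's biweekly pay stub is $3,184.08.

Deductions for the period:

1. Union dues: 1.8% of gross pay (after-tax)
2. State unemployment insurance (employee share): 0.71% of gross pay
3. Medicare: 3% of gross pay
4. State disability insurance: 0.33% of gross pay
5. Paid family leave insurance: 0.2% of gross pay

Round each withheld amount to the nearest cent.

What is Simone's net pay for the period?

$2,991.76

Medicare: $3,184.08 × 0.03 = $95.52
State disability insurance: $3,184.08 × 0.0033 = $10.51
Paid family leave insurance: $3,184.08 × 0.002 = $6.37
State unemployment insurance (employee share): $3,184.08 × 0.0071 = $22.61
Union dues: $3,184.08 × 0.018 = $57.31
Total deductions = $95.52 + $10.51 + $6.37 + $22.61 + $57.31 = $192.32
Net pay = $3,184.08 − $192.32 = $2,991.76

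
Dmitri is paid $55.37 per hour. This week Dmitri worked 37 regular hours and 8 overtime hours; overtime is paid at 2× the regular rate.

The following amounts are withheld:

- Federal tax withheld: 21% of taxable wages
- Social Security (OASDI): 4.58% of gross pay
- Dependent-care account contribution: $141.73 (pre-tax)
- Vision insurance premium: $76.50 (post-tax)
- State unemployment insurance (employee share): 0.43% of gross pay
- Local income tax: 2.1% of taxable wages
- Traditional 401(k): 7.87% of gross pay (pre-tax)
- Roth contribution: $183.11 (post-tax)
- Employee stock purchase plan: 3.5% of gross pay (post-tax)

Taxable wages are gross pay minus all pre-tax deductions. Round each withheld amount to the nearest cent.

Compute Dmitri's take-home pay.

$1,460.77

Regular pay: 37 × $55.37 = $2,048.69
Overtime pay: 8 × $55.37 × 2 = $885.92
Gross pay = $2,048.69 + $885.92 = $2,934.61
Traditional 401(k): $2,934.61 × 0.0787 = $230.95
Dependent-care account contribution: $141.73
Pre-tax total = $230.95 + $141.73 = $372.68
Taxable wages = $2,934.61 − $372.68 = $2,561.93
Federal tax withheld: $2,561.93 × 0.21 = $538.01
Local income tax: $2,561.93 × 0.021 = $53.80
Social Security (OASDI): $2,934.61 × 0.0458 = $134.41
State unemployment insurance (employee share): $2,934.61 × 0.0043 = $12.62
Vision insurance premium: $76.50
Roth contribution: $183.11
Employee stock purchase plan: $2,934.61 × 0.035 = $102.71
Total deductions = $230.95 + $141.73 + $538.01 + $53.80 + $134.41 + $12.62 + $76.50 + $183.11 + $102.71 = $1,473.84
Net pay = $2,934.61 − $1,473.84 = $1,460.77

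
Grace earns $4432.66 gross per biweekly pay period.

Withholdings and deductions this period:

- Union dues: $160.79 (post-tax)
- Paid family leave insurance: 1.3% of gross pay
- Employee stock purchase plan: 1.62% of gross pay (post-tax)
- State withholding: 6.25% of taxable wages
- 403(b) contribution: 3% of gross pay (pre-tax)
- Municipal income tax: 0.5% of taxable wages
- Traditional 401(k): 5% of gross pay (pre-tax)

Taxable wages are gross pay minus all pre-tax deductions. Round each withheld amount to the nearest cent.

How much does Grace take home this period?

$3512.56

Traditional 401(k): $4432.66 × 0.05 = $221.63
403(b) contribution: $4432.66 × 0.03 = $132.98
Pre-tax total = $221.63 + $132.98 = $354.61
Taxable wages = $4432.66 − $354.61 = $4078.05
State withholding: $4078.05 × 0.0625 = $254.88
Municipal income tax: $4078.05 × 0.005 = $20.39
Paid family leave insurance: $4432.66 × 0.013 = $57.62
Union dues: $160.79
Employee stock purchase plan: $4432.66 × 0.0162 = $71.81
Total deductions = $221.63 + $132.98 + $254.88 + $20.39 + $57.62 + $160.79 + $71.81 = $920.10
Net pay = $4432.66 − $920.10 = $3512.56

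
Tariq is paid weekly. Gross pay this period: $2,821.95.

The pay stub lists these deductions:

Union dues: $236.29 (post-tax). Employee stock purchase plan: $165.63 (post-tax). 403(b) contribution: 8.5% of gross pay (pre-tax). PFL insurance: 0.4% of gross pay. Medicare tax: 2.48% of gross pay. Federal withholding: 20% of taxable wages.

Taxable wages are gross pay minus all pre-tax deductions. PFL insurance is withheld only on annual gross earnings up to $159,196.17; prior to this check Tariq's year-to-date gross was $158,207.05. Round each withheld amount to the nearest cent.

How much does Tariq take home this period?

403(b) contribution: $2,821.95 × 0.085 = $239.87
Taxable wages = $2,821.95 − $239.87 = $2,582.08
Federal withholding: $2,582.08 × 0.2 = $516.42
Medicare tax: $2,821.95 × 0.0248 = $69.98
PFL insurance: only $159,196.17 − $158,207.05 = $989.12 of this check is subject → $989.12 × 0.004 = $3.96
Employee stock purchase plan: $165.63
Union dues: $236.29
Total deductions = $239.87 + $516.42 + $69.98 + $3.96 + $165.63 + $236.29 = $1,232.15
Net pay = $2,821.95 − $1,232.15 = $1,589.80

$1,589.80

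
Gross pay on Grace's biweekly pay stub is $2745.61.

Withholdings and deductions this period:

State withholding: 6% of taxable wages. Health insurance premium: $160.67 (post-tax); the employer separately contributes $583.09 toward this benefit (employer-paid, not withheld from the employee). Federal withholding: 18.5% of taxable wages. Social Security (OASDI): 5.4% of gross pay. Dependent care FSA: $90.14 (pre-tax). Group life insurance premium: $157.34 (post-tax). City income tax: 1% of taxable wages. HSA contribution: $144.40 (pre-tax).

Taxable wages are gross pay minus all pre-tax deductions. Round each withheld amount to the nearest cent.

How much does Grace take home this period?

Dependent care FSA: $90.14
HSA contribution: $144.40
Pre-tax total = $90.14 + $144.40 = $234.54
Taxable wages = $2745.61 − $234.54 = $2511.07
Federal withholding: $2511.07 × 0.185 = $464.55
State withholding: $2511.07 × 0.06 = $150.66
City income tax: $2511.07 × 0.01 = $25.11
Social Security (OASDI): $2745.61 × 0.054 = $148.26
Group life insurance premium: $157.34
Health insurance premium: $160.67
(Employer's $583.09 toward health insurance premium is not withheld from the employee.)
Total deductions = $90.14 + $144.40 + $464.55 + $150.66 + $25.11 + $148.26 + $157.34 + $160.67 = $1341.13
Net pay = $2745.61 − $1341.13 = $1404.48

$1404.48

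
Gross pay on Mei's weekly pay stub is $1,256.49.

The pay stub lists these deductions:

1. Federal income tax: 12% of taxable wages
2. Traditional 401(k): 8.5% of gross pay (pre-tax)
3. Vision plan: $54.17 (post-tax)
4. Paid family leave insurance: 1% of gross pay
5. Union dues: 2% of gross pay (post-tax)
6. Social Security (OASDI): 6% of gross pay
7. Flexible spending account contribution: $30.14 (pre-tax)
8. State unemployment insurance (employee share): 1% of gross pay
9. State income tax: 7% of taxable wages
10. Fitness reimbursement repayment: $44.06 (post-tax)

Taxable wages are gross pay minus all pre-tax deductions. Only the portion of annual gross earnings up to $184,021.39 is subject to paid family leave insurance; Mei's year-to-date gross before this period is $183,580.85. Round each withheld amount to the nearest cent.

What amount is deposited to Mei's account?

Traditional 401(k): $1,256.49 × 0.085 = $106.80
Flexible spending account contribution: $30.14
Pre-tax total = $106.80 + $30.14 = $136.94
Taxable wages = $1,256.49 − $136.94 = $1,119.55
State income tax: $1,119.55 × 0.07 = $78.37
Federal income tax: $1,119.55 × 0.12 = $134.35
State unemployment insurance (employee share): $1,256.49 × 0.01 = $12.56
Social Security (OASDI): $1,256.49 × 0.06 = $75.39
Paid family leave insurance: only $184,021.39 − $183,580.85 = $440.54 of this check is subject → $440.54 × 0.01 = $4.41
Fitness reimbursement repayment: $44.06
Vision plan: $54.17
Union dues: $1,256.49 × 0.02 = $25.13
Total deductions = $106.80 + $30.14 + $78.37 + $134.35 + $12.56 + $75.39 + $4.41 + $44.06 + $54.17 + $25.13 = $565.38
Net pay = $1,256.49 − $565.38 = $691.11

$691.11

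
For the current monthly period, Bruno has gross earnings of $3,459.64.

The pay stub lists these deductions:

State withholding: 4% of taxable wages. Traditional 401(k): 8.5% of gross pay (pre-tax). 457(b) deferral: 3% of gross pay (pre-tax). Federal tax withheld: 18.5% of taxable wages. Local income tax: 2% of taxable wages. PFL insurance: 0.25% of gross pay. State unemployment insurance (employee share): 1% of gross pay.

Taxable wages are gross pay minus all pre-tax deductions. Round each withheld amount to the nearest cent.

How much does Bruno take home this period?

Traditional 401(k): $3,459.64 × 0.085 = $294.07
457(b) deferral: $3,459.64 × 0.03 = $103.79
Pre-tax total = $294.07 + $103.79 = $397.86
Taxable wages = $3,459.64 − $397.86 = $3,061.78
State withholding: $3,061.78 × 0.04 = $122.47
Federal tax withheld: $3,061.78 × 0.185 = $566.43
Local income tax: $3,061.78 × 0.02 = $61.24
State unemployment insurance (employee share): $3,459.64 × 0.01 = $34.60
PFL insurance: $3,459.64 × 0.0025 = $8.65
Total deductions = $294.07 + $103.79 + $122.47 + $566.43 + $61.24 + $34.60 + $8.65 = $1,191.25
Net pay = $3,459.64 − $1,191.25 = $2,268.39

$2,268.39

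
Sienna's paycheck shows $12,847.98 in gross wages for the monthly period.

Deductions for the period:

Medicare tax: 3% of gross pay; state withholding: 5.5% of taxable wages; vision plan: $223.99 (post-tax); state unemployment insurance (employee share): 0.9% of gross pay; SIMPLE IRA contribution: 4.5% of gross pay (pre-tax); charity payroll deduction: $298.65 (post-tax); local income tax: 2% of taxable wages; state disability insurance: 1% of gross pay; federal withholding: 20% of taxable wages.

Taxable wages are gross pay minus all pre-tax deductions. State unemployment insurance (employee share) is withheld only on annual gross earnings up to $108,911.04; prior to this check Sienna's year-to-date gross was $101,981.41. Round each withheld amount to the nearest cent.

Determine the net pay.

SIMPLE IRA contribution: $12,847.98 × 0.045 = $578.16
Taxable wages = $12,847.98 − $578.16 = $12,269.82
Federal withholding: $12,269.82 × 0.2 = $2,453.96
State withholding: $12,269.82 × 0.055 = $674.84
Local income tax: $12,269.82 × 0.02 = $245.40
State unemployment insurance (employee share): only $108,911.04 − $101,981.41 = $6,929.63 of this check is subject → $6,929.63 × 0.009 = $62.37
State disability insurance: $12,847.98 × 0.01 = $128.48
Medicare tax: $12,847.98 × 0.03 = $385.44
Charity payroll deduction: $298.65
Vision plan: $223.99
Total deductions = $578.16 + $2,453.96 + $674.84 + $245.40 + $62.37 + $128.48 + $385.44 + $298.65 + $223.99 = $5,051.29
Net pay = $12,847.98 − $5,051.29 = $7,796.69

$7,796.69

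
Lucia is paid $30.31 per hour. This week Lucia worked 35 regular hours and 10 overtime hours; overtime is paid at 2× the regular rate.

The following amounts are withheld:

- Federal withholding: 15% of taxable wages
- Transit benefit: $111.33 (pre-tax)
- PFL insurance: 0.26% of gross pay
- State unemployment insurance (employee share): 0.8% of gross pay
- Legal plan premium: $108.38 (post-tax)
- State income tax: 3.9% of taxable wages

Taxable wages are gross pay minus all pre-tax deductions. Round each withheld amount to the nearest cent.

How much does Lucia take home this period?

Regular pay: 35 × $30.31 = $1060.85
Overtime pay: 10 × $30.31 × 2 = $606.20
Gross pay = $1060.85 + $606.20 = $1667.05
Transit benefit: $111.33
Taxable wages = $1667.05 − $111.33 = $1555.72
Federal withholding: $1555.72 × 0.15 = $233.36
State income tax: $1555.72 × 0.039 = $60.67
State unemployment insurance (employee share): $1667.05 × 0.008 = $13.34
PFL insurance: $1667.05 × 0.0026 = $4.33
Legal plan premium: $108.38
Total deductions = $111.33 + $233.36 + $60.67 + $13.34 + $4.33 + $108.38 = $531.41
Net pay = $1667.05 − $531.41 = $1135.64

$1135.64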